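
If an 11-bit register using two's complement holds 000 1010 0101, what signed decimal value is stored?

165

MSB is 0, so the value is non-negative: 00010100101 = 165.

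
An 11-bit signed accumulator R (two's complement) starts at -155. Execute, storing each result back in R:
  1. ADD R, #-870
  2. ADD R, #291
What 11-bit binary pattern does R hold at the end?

Start: R = -155 = 11101100101.
R = -155 + (-870) = -1025; wraps to 1023 = 01111111111
R = 1023 + 291 = 1314; wraps to -734 = 10100100010

10100100010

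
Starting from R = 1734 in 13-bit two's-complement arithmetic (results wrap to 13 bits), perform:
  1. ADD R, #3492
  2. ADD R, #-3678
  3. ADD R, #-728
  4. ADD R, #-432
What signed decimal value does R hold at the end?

Start: R = 1734 = 0011011000110.
R = 1734 + 3492 = 5226; wraps to -2966 = 1010001101010
R = -2966 + (-3678) = -6644; wraps to 1548 = 0011000001100
R = 1548 + (-728) = 820 = 0001100110100
R = 820 + (-432) = 388 = 0000110000100

388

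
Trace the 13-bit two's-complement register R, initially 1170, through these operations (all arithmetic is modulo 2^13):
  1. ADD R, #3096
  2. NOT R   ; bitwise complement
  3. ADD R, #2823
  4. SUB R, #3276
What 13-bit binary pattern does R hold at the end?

Start: R = 1170 = 0010010010010.
R = 1170 + 3096 = 4266; wraps to -3926 = 1000010101010
R = NOT 1000010101010 = 0111101010101 = 3925
R = 3925 + 2823 = 6748; wraps to -1444 = 1101001011100
R = -1444 − 3276 = -4720; wraps to 3472 = 0110110010000

0110110010000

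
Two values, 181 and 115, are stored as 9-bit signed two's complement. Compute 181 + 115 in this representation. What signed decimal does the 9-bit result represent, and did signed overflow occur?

-216; overflow

181 → 010110101
115 → 001110011
  010110101
+ 001110011
= 100101000
Result 100101000: MSB = 1 → 296 − 512 = -216.
Both addends are non-negative but the stored result is negative: signed overflow. The true value 181 + 115 = 296 lies outside [-256, 255].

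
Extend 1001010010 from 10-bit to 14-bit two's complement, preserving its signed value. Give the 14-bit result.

MSB of 1001010010 is 1; replicate it into the new high bits.
1111|1001010010 → 11111001010010 (still -430).

11111001010010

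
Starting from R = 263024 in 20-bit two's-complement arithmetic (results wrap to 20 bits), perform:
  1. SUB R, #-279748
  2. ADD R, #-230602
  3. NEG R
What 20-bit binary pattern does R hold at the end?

Start: R = 263024 = 01000000001101110000.
R = 263024 − (-279748) = 542772; wraps to -505804 = 10000100100000110100
R = -505804 + (-230602) = -736406; wraps to 312170 = 01001100001101101010
R = −(312170) = -312170 = 10110011110010010110

10110011110010010110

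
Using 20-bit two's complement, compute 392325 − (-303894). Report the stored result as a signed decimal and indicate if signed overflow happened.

392325 → 01011111110010000101
-303894 → 10110101110011101010
Subtract via negate-and-add: invert 10110101110011101010 + 1 = 01001010001100010110 (i.e. 303894).
  01011111110010000101
+ 01001010001100010110
= 10101001111110011011
Result 10101001111110011011: MSB = 1 → 696219 − 1048576 = -352357.
Both addends (after negating the subtrahend) are non-negative but the stored result is negative: signed overflow. The true value 392325 − (-303894) = 696219 lies outside [-524288, 524287].

-352357; overflow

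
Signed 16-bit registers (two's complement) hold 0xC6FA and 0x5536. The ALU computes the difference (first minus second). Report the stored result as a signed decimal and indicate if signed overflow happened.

0xC6FA = 1100011011111010 = -14598 (signed)
0x5536 = 0101010100110110 = 21814 (signed)
Subtract via negate-and-add: invert 0101010100110110 + 1 = 1010101011001010 (i.e. -21814).
  1100011011111010
+ 1010101011001010
= 0111000111000100  (discard carry-out 1)
Result 0111000111000100: MSB = 0 → value 29124.
Both addends (after negating the subtrahend) are negative but the stored result is non-negative: signed overflow. The true value -14598 − 21814 = -36412 lies outside [-32768, 32767].

29124; overflow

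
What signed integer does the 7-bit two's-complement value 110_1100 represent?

-20

MSB is 1, so the value is negative.
Invert: 0010011. Add 1: 0010100 = 20. So the value is −20.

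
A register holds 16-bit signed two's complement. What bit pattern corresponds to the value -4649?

1110110111010111

|-4649| = 4649 = 0001001000101001 in 16 bits.
Invert the bits: 1110110111010110. Add 1: 1110110111010111.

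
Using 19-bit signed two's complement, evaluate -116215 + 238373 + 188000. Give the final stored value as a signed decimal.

-214130

-116215 + 238373 = 122158 (0011101110100101110)
122158 + 188000 = 310158 → wraps to -214130 (1001011101110001110)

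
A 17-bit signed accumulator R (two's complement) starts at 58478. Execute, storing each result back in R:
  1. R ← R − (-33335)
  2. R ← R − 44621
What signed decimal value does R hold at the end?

Start: R = 58478 = 01110010001101110.
R = 58478 − (-33335) = 91813; wraps to -39259 = 10110011010100101
R = -39259 − 44621 = -83880; wraps to 47192 = 01011100001011000

47192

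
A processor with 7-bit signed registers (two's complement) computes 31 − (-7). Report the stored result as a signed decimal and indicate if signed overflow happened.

31 → 0011111
-7 → 1111001
Subtract via negate-and-add: invert 1111001 + 1 = 0000111 (i.e. 7).
  0011111
+ 0000111
= 0100110
Result 0100110: MSB = 0 → value 38.
Both addends (after negating the subtrahend) are non-negative and so is the stored result: no signed overflow.

38; no overflow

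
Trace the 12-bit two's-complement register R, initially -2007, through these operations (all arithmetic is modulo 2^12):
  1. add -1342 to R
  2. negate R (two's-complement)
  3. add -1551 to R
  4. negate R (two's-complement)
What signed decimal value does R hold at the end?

-1798

Start: R = -2007 = 100000101001.
R = -2007 + (-1342) = -3349; wraps to 747 = 001011101011
R = −(747) = -747 = 110100010101
R = -747 + (-1551) = -2298; wraps to 1798 = 011100000110
R = −(1798) = -1798 = 100011111010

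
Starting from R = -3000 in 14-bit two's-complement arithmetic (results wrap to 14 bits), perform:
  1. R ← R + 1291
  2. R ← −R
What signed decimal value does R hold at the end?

Start: R = -3000 = 11010001001000.
R = -3000 + 1291 = -1709 = 11100101010011
R = −(-1709) = 1709 = 00011010101101

1709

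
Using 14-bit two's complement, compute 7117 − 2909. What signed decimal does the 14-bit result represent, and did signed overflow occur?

4208; no overflow

7117 → 01101111001101
2909 → 00101101011101
Subtract via negate-and-add: invert 00101101011101 + 1 = 11010010100011 (i.e. -2909).
  01101111001101
+ 11010010100011
= 01000001110000  (discard carry-out 1)
Result 01000001110000: MSB = 0 → value 4208.
Addends (after negating the subtrahend) have opposite signs, so signed overflow cannot occur.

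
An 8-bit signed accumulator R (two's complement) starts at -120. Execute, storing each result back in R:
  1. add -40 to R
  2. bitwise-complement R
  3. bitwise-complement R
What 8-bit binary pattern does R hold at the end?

Start: R = -120 = 10001000.
R = -120 + (-40) = -160; wraps to 96 = 01100000
R = NOT 01100000 = 10011111 = -97
R = NOT 10011111 = 01100000 = 96

01100000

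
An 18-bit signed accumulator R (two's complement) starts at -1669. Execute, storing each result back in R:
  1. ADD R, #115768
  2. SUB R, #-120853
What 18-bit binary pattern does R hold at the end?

111001010111001000

Start: R = -1669 = 111111100101111011.
R = -1669 + 115768 = 114099 = 011011110110110011
R = 114099 − (-120853) = 234952; wraps to -27192 = 111001010111001000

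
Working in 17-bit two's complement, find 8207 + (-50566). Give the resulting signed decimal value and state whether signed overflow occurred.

8207 → 00010000000001111
-50566 → 10011101001111010
  00010000000001111
+ 10011101001111010
= 10101101010001001
Result 10101101010001001: MSB = 1 → 88713 − 131072 = -42359.
Addends have opposite signs, so signed overflow cannot occur.

-42359; no overflow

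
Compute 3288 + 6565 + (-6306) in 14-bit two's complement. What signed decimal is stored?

3547

3288 + 6565 = 9853 → wraps to -6531 (10011001111101)
-6531 + (-6306) = -12837 → wraps to 3547 (00110111011011)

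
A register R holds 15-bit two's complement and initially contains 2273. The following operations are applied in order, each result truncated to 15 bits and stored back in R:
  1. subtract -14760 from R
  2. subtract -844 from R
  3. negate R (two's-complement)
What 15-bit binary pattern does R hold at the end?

Start: R = 2273 = 000100011100001.
R = 2273 − (-14760) = 17033; wraps to -15735 = 100001010001001
R = -15735 − (-844) = -14891 = 100010111010101
R = −(-14891) = 14891 = 011101000101011

011101000101011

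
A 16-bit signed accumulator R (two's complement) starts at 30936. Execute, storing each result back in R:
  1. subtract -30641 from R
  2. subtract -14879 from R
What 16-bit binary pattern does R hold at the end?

Start: R = 30936 = 0111100011011000.
R = 30936 − (-30641) = 61577; wraps to -3959 = 1111000010001001
R = -3959 − (-14879) = 10920 = 0010101010101000

0010101010101000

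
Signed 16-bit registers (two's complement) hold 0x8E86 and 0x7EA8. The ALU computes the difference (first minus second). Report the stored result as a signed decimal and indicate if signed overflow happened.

4062; overflow

0x8E86 = 1000111010000110 = -29050 (signed)
0x7EA8 = 0111111010101000 = 32424 (signed)
Subtract via negate-and-add: invert 0111111010101000 + 1 = 1000000101011000 (i.e. -32424).
  1000111010000110
+ 1000000101011000
= 0000111111011110  (discard carry-out 1)
Result 0000111111011110: MSB = 0 → value 4062.
Both addends (after negating the subtrahend) are negative but the stored result is non-negative: signed overflow. The true value -29050 − 32424 = -61474 lies outside [-32768, 32767].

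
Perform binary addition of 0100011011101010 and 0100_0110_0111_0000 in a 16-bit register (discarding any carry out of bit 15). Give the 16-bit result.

1000110101011010

  0100011011101010
+ 0100011001110000
= 1000110101011010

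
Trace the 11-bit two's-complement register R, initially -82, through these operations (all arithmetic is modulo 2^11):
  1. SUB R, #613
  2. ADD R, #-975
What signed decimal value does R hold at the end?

Start: R = -82 = 11110101110.
R = -82 − 613 = -695 = 10101001001
R = -695 + (-975) = -1670; wraps to 378 = 00101111010

378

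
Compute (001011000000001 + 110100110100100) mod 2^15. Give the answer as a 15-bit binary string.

111111110100101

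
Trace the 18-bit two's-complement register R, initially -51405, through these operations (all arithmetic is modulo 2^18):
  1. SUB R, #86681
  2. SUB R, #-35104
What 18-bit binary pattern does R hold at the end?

100110110110111010

Start: R = -51405 = 110011011100110011.
R = -51405 − 86681 = -138086; wraps to 124058 = 011110010010011010
R = 124058 − (-35104) = 159162; wraps to -102982 = 100110110110111010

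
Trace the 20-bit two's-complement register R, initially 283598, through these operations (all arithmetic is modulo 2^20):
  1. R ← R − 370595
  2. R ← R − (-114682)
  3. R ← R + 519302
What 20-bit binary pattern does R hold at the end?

Start: R = 283598 = 01000101001111001110.
R = 283598 − 370595 = -86997 = 11101010110000101011
R = -86997 − (-114682) = 27685 = 00000110110000100101
R = 27685 + 519302 = 546987; wraps to -501589 = 10000101100010101011

10000101100010101011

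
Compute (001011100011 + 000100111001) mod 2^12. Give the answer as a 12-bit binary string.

010000011100

  001011100011
+ 000100111001
= 010000011100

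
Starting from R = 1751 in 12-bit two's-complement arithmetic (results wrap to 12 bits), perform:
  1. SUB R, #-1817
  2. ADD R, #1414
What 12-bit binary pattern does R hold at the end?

001101110110

Start: R = 1751 = 011011010111.
R = 1751 − (-1817) = 3568; wraps to -528 = 110111110000
R = -528 + 1414 = 886 = 001101110110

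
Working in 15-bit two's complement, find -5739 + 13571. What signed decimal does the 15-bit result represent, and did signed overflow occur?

-5739 → 110100110010101
13571 → 011010100000011
  110100110010101
+ 011010100000011
= 001111010011000  (discard carry-out 1)
Result 001111010011000: MSB = 0 → value 7832.
Addends have opposite signs, so signed overflow cannot occur.

7832; no overflow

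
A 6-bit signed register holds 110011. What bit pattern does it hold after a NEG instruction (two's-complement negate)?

001101

Invert: 001100. Add 1: 001101.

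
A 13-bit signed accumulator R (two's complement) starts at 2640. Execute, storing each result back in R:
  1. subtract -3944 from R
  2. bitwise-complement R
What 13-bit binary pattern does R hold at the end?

0011001000111

Start: R = 2640 = 0101001010000.
R = 2640 − (-3944) = 6584; wraps to -1608 = 1100110111000
R = NOT 1100110111000 = 0011001000111 = 1607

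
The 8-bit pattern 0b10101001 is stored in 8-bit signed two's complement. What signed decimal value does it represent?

-87

MSB is 1, so the value is negative.
Unsigned reading: 169. Subtract 2^8 = 256: 169 − 256 = -87.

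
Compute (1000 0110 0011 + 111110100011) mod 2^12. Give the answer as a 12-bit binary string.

  100001100011
+ 111110100011
= 100000000110  (discard carry-out 1)

100000000110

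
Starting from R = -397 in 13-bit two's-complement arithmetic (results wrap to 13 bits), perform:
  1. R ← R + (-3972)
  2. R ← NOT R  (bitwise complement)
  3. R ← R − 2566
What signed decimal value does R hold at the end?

Start: R = -397 = 1111001110011.
R = -397 + (-3972) = -4369; wraps to 3823 = 0111011101111
R = NOT 0111011101111 = 1000100010000 = -3824
R = -3824 − 2566 = -6390; wraps to 1802 = 0011100001010

1802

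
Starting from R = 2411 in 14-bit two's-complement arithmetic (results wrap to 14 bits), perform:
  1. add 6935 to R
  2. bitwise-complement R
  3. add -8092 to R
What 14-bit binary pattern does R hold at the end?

11101111100001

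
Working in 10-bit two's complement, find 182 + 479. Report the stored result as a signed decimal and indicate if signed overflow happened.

-363; overflow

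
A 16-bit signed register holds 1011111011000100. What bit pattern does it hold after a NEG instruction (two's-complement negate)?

Invert: 0100000100111011. Add 1: 0100000100111100.
Check: 1011111011000100 = -16700, 0100000100111100 = 16700.

0100000100111100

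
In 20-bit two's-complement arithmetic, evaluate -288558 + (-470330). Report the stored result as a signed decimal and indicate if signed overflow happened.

-288558 → 10111001100011010010
-470330 → 10001101001011000110
  10111001100011010010
+ 10001101001011000110
= 01000110101110011000  (discard carry-out 1)
Result 01000110101110011000: MSB = 0 → value 289688.
Both addends are negative but the stored result is non-negative: signed overflow. The true value -288558 + (-470330) = -758888 lies outside [-524288, 524287].

289688; overflow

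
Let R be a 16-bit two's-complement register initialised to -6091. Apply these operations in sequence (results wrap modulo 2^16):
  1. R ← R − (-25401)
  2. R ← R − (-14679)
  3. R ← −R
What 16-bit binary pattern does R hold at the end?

Start: R = -6091 = 1110100000110101.
R = -6091 − (-25401) = 19310 = 0100101101101110
R = 19310 − (-14679) = 33989; wraps to -31547 = 1000010011000101
R = −(-31547) = 31547 = 0111101100111011

0111101100111011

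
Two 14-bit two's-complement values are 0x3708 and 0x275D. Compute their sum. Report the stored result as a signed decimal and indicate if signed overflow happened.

7781; overflow

0x3708 = 11011100001000 = -2296 (signed)
0x275D = 10011101011101 = -6307 (signed)
  11011100001000
+ 10011101011101
= 01111001100101  (discard carry-out 1)
Result 01111001100101: MSB = 0 → value 7781.
Both addends are negative but the stored result is non-negative: signed overflow. The true value -2296 + (-6307) = -8603 lies outside [-8192, 8191].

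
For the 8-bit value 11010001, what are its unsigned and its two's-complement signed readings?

Unsigned: 11010001 = 209.
Signed: MSB=1 → 209 − 256 = -47.

unsigned = 209, signed = -47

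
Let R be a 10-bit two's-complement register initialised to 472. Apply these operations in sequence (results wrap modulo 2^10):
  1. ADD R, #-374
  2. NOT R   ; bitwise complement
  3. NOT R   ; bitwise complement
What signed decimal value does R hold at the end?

98

Start: R = 472 = 0111011000.
R = 472 + (-374) = 98 = 0001100010
R = NOT 0001100010 = 1110011101 = -99
R = NOT 1110011101 = 0001100010 = 98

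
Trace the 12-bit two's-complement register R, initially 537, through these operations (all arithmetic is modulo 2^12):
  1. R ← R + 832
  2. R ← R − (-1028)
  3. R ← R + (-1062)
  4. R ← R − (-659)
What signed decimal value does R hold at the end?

Start: R = 537 = 001000011001.
R = 537 + 832 = 1369 = 010101011001
R = 1369 − (-1028) = 2397; wraps to -1699 = 100101011101
R = -1699 + (-1062) = -2761; wraps to 1335 = 010100110111
R = 1335 − (-659) = 1994 = 011111001010

1994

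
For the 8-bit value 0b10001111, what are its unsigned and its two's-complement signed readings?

unsigned = 143, signed = -113

Unsigned: 10001111 = 143.
Signed: MSB=1 → 143 − 256 = -113.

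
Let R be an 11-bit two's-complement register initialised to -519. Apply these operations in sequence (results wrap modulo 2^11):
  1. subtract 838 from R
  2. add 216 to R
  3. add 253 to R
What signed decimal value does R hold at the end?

-888

Start: R = -519 = 10111111001.
R = -519 − 838 = -1357; wraps to 691 = 01010110011
R = 691 + 216 = 907 = 01110001011
R = 907 + 253 = 1160; wraps to -888 = 10010001000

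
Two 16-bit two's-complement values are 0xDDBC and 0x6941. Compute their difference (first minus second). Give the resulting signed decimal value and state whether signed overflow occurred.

29819; overflow

0xDDBC = 1101110110111100 = -8772 (signed)
0x6941 = 0110100101000001 = 26945 (signed)
Subtract via negate-and-add: invert 0110100101000001 + 1 = 1001011010111111 (i.e. -26945).
  1101110110111100
+ 1001011010111111
= 0111010001111011  (discard carry-out 1)
Result 0111010001111011: MSB = 0 → value 29819.
Both addends (after negating the subtrahend) are negative but the stored result is non-negative: signed overflow. The true value -8772 − 26945 = -35717 lies outside [-32768, 32767].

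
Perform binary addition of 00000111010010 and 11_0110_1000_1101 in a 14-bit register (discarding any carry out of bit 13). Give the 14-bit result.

  00000111010010
+ 11011010001101
= 11100001011111

11100001011111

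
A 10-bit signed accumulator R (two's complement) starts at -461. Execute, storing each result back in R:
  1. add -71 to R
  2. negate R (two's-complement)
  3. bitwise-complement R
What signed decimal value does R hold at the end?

Start: R = -461 = 1000110011.
R = -461 + (-71) = -532; wraps to 492 = 0111101100
R = −(492) = -492 = 1000010100
R = NOT 1000010100 = 0111101011 = 491

491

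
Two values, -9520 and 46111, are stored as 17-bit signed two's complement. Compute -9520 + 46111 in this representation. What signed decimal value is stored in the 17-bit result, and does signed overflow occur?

36591; no overflow

-9520 → 11101101011010000
46111 → 01011010000011111
  11101101011010000
+ 01011010000011111
= 01000111011101111  (discard carry-out 1)
Result 01000111011101111: MSB = 0 → value 36591.
Addends have opposite signs, so signed overflow cannot occur.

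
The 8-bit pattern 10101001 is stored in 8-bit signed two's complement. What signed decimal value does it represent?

-87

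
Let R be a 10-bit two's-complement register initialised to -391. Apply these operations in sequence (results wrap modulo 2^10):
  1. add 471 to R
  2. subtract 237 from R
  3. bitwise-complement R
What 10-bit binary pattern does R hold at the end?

Start: R = -391 = 1001111001.
R = -391 + 471 = 80 = 0001010000
R = 80 − 237 = -157 = 1101100011
R = NOT 1101100011 = 0010011100 = 156

0010011100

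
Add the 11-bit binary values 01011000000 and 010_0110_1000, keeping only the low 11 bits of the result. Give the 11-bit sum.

  01011000000
+ 01001101000
= 10100101000

10100101000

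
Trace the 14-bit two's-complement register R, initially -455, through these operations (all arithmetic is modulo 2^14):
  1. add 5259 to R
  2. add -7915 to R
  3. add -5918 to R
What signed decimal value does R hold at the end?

7355

Start: R = -455 = 11111000111001.
R = -455 + 5259 = 4804 = 01001011000100
R = 4804 + (-7915) = -3111 = 11001111011001
R = -3111 + (-5918) = -9029; wraps to 7355 = 01110010111011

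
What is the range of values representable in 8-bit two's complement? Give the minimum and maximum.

Minimum: −2^7 = -128.
Maximum: 2^7 − 1 = 127.

min = -128, max = 127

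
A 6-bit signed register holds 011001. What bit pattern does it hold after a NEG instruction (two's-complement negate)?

Invert: 100110. Add 1: 100111.

100111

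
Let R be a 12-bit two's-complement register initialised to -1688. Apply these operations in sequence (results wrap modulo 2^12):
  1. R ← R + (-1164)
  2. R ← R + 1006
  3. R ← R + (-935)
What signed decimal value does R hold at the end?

1315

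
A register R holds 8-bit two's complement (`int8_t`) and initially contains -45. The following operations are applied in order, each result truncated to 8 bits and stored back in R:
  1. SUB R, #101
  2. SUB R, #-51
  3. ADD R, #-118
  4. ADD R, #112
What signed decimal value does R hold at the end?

-101

Start: R = -45 = 11010011.
R = -45 − 101 = -146; wraps to 110 = 01101110
R = 110 − (-51) = 161; wraps to -95 = 10100001
R = -95 + (-118) = -213; wraps to 43 = 00101011
R = 43 + 112 = 155; wraps to -101 = 10011011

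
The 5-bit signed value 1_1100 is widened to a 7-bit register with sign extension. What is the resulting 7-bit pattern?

MSB of 11100 is 1; replicate it into the new high bits.
11|11100 → 1111100 (still -4).

1111100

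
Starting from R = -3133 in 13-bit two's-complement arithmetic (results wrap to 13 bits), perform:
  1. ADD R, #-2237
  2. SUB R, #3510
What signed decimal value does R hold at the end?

Start: R = -3133 = 1001111000011.
R = -3133 + (-2237) = -5370; wraps to 2822 = 0101100000110
R = 2822 − 3510 = -688 = 1110101010000

-688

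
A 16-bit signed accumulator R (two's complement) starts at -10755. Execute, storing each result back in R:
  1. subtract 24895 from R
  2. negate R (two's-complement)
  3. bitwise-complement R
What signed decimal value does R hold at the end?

Start: R = -10755 = 1101010111111101.
R = -10755 − 24895 = -35650; wraps to 29886 = 0111010010111110
R = −(29886) = -29886 = 1000101101000010
R = NOT 1000101101000010 = 0111010010111101 = 29885

29885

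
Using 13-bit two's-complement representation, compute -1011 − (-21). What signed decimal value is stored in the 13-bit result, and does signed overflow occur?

-990; no overflow

-1011 → 1110000001101
-21 → 1111111101011
Subtract via negate-and-add: invert 1111111101011 + 1 = 0000000010101 (i.e. 21).
  1110000001101
+ 0000000010101
= 1110000100010
Result 1110000100010: MSB = 1 → 7202 − 8192 = -990.
Addends (after negating the subtrahend) have opposite signs, so signed overflow cannot occur.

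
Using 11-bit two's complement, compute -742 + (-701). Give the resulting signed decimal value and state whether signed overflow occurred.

-742 → 10100011010
-701 → 10101000011
  10100011010
+ 10101000011
= 01001011101  (discard carry-out 1)
Result 01001011101: MSB = 0 → value 605.
Both addends are negative but the stored result is non-negative: signed overflow. The true value -742 + (-701) = -1443 lies outside [-1024, 1023].

605; overflow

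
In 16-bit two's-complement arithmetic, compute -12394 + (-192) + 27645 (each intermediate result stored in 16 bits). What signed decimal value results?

15059

-12394 + (-192) = -12586 (1100111011010110)
-12586 + 27645 = 15059 (0011101011010011)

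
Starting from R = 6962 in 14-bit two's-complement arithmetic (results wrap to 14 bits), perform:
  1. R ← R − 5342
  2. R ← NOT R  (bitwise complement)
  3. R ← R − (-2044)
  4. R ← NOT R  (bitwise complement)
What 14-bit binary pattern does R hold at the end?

11111001011000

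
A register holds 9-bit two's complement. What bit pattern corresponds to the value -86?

110101010

|-86| = 86 = 001010110 in 9 bits.
Invert the bits: 110101001. Add 1: 110101010.
Check: 110101010 reads as 426 − 512 = -86.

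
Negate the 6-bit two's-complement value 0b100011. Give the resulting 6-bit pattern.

Invert: 011100. Add 1: 011101.
Check: 100011 = -29, 011101 = 29.

011101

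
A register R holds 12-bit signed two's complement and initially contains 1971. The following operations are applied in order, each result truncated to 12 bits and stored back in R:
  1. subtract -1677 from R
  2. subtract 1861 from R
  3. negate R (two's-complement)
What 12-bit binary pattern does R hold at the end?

Start: R = 1971 = 011110110011.
R = 1971 − (-1677) = 3648; wraps to -448 = 111001000000
R = -448 − 1861 = -2309; wraps to 1787 = 011011111011
R = −(1787) = -1787 = 100100000101

100100000101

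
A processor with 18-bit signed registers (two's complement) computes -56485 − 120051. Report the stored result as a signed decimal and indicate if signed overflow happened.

85608; overflow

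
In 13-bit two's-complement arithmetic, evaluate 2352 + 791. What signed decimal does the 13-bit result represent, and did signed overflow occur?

3143; no overflow

2352 → 0100100110000
791 → 0001100010111
  0100100110000
+ 0001100010111
= 0110001000111
Result 0110001000111: MSB = 0 → value 3143.
Both addends are non-negative and so is the stored result: no signed overflow.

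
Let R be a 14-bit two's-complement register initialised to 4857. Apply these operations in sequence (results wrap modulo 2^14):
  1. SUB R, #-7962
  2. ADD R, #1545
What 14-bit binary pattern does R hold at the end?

11100000011100

Start: R = 4857 = 01001011111001.
R = 4857 − (-7962) = 12819; wraps to -3565 = 11001000010011
R = -3565 + 1545 = -2020 = 11100000011100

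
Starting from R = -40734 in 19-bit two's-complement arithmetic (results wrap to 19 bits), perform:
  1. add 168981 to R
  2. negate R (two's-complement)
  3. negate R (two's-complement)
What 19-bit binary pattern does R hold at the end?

0011111010011110111

Start: R = -40734 = 1110110000011100010.
R = -40734 + 168981 = 128247 = 0011111010011110111
R = −(128247) = -128247 = 1100000101100001001
R = −(-128247) = 128247 = 0011111010011110111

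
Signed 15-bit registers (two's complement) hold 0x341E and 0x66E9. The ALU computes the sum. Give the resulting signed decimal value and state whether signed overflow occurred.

0x341E = 011010000011110 = 13342 (signed)
0x66E9 = 110011011101001 = -6423 (signed)
  011010000011110
+ 110011011101001
= 001101100000111  (discard carry-out 1)
Result 001101100000111: MSB = 0 → value 6919.
Addends have opposite signs, so signed overflow cannot occur.

6919; no overflow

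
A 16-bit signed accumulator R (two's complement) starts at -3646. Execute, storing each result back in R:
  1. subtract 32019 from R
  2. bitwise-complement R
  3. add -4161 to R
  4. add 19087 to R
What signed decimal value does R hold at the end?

-14946

Start: R = -3646 = 1111000111000010.
R = -3646 − 32019 = -35665; wraps to 29871 = 0111010010101111
R = NOT 0111010010101111 = 1000101101010000 = -29872
R = -29872 + (-4161) = -34033; wraps to 31503 = 0111101100001111
R = 31503 + 19087 = 50590; wraps to -14946 = 1100010110011110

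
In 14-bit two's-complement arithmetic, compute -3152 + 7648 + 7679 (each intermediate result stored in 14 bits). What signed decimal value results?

-3152 + 7648 = 4496 (01000110010000)
4496 + 7679 = 12175 → wraps to -4209 (10111110001111)

-4209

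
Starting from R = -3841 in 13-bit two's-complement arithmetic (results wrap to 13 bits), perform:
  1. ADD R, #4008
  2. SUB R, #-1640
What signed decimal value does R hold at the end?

1807

Start: R = -3841 = 1000011111111.
R = -3841 + 4008 = 167 = 0000010100111
R = 167 − (-1640) = 1807 = 0011100001111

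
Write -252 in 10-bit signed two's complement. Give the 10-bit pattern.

1100000100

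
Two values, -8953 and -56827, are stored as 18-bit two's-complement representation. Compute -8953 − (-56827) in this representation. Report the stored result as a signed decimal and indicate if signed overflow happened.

47874; no overflow

-8953 → 111101110100000111
-56827 → 110010001000000101
Subtract via negate-and-add: invert 110010001000000101 + 1 = 001101110111111011 (i.e. 56827).
  111101110100000111
+ 001101110111111011
= 001011101100000010  (discard carry-out 1)
Result 001011101100000010: MSB = 0 → value 47874.
Addends (after negating the subtrahend) have opposite signs, so signed overflow cannot occur.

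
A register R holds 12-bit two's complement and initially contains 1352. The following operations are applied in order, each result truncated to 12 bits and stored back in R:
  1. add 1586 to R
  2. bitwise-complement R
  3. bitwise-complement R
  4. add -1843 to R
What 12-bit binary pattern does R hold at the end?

010001000111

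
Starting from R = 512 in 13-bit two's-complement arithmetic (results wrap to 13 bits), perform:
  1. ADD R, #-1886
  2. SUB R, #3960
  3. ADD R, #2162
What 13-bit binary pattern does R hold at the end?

1001110011100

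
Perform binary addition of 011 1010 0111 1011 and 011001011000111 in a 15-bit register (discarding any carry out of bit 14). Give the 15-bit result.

110110101000010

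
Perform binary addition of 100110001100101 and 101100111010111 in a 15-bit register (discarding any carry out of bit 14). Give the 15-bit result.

010011000111100

  100110001100101
+ 101100111010111
= 010011000111100  (discard carry-out 1)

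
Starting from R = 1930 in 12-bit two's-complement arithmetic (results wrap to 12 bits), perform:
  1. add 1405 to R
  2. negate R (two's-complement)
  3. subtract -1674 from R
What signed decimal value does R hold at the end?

Start: R = 1930 = 011110001010.
R = 1930 + 1405 = 3335; wraps to -761 = 110100000111
R = −(-761) = 761 = 001011111001
R = 761 − (-1674) = 2435; wraps to -1661 = 100110000011

-1661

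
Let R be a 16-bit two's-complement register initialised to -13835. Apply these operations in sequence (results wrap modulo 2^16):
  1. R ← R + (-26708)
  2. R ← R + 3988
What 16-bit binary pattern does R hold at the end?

Start: R = -13835 = 1100100111110101.
R = -13835 + (-26708) = -40543; wraps to 24993 = 0110000110100001
R = 24993 + 3988 = 28981 = 0111000100110101

0111000100110101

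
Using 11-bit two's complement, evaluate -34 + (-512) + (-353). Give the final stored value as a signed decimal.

-34 + (-512) = -546 (10111011110)
-546 + (-353) = -899 (10001111101)

-899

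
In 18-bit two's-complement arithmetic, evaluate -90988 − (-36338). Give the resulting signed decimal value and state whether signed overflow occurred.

-90988 → 101001110010010100
-36338 → 110111001000001110
Subtract via negate-and-add: invert 110111001000001110 + 1 = 001000110111110010 (i.e. 36338).
  101001110010010100
+ 001000110111110010
= 110010101010000110
Result 110010101010000110: MSB = 1 → 207494 − 262144 = -54650.
Addends (after negating the subtrahend) have opposite signs, so signed overflow cannot occur.

-54650; no overflow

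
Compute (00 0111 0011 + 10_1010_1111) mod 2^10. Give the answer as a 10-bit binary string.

1100100010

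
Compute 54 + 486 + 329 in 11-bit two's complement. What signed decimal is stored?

54 + 486 = 540 (01000011100)
540 + 329 = 869 (01101100101)

869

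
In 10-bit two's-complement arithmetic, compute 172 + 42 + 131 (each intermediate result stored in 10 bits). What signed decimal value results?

172 + 42 = 214 (0011010110)
214 + 131 = 345 (0101011001)

345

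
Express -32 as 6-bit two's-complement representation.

100000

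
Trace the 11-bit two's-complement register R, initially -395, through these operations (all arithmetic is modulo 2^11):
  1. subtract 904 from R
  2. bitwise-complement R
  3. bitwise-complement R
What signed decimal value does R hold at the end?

Start: R = -395 = 11001110101.
R = -395 − 904 = -1299; wraps to 749 = 01011101101
R = NOT 01011101101 = 10100010010 = -750
R = NOT 10100010010 = 01011101101 = 749

749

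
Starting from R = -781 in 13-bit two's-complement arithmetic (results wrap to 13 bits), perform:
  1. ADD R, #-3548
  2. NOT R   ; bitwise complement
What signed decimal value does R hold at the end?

-3864

Start: R = -781 = 1110011110011.
R = -781 + (-3548) = -4329; wraps to 3863 = 0111100010111
R = NOT 0111100010111 = 1000011101000 = -3864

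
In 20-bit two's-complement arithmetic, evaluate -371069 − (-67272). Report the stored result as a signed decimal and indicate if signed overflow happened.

-303797; no overflow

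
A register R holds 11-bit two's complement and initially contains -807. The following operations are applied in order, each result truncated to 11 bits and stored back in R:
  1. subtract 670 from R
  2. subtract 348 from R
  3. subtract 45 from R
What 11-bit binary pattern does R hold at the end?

Start: R = -807 = 10011011001.
R = -807 − 670 = -1477; wraps to 571 = 01000111011
R = 571 − 348 = 223 = 00011011111
R = 223 − 45 = 178 = 00010110010

00010110010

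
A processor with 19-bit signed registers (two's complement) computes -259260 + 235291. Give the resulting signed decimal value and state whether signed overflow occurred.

-23969; no overflow

-259260 → 1000000101101000100
235291 → 0111001011100011011
  1000000101101000100
+ 0111001011100011011
= 1111010001001011111
Result 1111010001001011111: MSB = 1 → 500319 − 524288 = -23969.
Addends have opposite signs, so signed overflow cannot occur.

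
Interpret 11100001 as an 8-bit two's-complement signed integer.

-31

MSB is 1, so the value is negative.
Unsigned reading: 225. Subtract 2^8 = 256: 225 − 256 = -31.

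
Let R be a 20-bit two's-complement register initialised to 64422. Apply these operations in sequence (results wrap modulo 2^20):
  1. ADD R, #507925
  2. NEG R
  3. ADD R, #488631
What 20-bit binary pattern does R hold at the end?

Start: R = 64422 = 00001111101110100110.
R = 64422 + 507925 = 572347; wraps to -476229 = 10001011101110111011
R = −(-476229) = 476229 = 01110100010001000101
R = 476229 + 488631 = 964860; wraps to -83716 = 11101011100011111100

11101011100011111100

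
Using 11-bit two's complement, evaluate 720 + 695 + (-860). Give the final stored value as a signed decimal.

555

720 + 695 = 1415 → wraps to -633 (10110000111)
-633 + (-860) = -1493 → wraps to 555 (01000101011)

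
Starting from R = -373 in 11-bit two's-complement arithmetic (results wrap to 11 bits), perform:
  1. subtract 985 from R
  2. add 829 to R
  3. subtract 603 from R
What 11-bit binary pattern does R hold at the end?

01110010100

Start: R = -373 = 11010001011.
R = -373 − 985 = -1358; wraps to 690 = 01010110010
R = 690 + 829 = 1519; wraps to -529 = 10111101111
R = -529 − 603 = -1132; wraps to 916 = 01110010100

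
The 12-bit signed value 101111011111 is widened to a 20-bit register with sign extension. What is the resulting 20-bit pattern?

MSB of 101111011111 is 1; replicate it into the new high bits.
11111111|101111011111 → 11111111101111011111 (still -1057).

11111111101111011111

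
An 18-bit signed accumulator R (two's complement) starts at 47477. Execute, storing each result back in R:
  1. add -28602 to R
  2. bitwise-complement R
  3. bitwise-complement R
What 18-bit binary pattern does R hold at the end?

000100100110111011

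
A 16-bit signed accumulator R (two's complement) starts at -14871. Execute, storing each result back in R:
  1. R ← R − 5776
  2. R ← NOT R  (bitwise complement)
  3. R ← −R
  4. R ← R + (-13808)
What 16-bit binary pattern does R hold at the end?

0111100101101010

Start: R = -14871 = 1100010111101001.
R = -14871 − 5776 = -20647 = 1010111101011001
R = NOT 1010111101011001 = 0101000010100110 = 20646
R = −(20646) = -20646 = 1010111101011010
R = -20646 + (-13808) = -34454; wraps to 31082 = 0111100101101010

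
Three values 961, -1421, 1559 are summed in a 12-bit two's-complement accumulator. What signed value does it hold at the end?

1099

961 + (-1421) = -460 (111000110100)
-460 + 1559 = 1099 (010001001011)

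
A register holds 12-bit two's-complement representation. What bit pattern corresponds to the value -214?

|-214| = 214 = 000011010110 in 12 bits.
Invert the bits: 111100101001. Add 1: 111100101010.

111100101010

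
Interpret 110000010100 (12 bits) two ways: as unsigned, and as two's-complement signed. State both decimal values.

unsigned = 3092, signed = -1004

Unsigned: 110000010100 = 3092.
Signed: MSB=1 → 3092 − 4096 = -1004.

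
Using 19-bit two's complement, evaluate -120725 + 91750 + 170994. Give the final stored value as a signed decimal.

-120725 + 91750 = -28975 (1111000111011010001)
-28975 + 170994 = 142019 (0100010101011000011)

142019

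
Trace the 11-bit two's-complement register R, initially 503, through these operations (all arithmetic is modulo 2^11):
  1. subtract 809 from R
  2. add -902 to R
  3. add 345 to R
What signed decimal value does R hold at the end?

Start: R = 503 = 00111110111.
R = 503 − 809 = -306 = 11011001110
R = -306 + (-902) = -1208; wraps to 840 = 01101001000
R = 840 + 345 = 1185; wraps to -863 = 10010100001

-863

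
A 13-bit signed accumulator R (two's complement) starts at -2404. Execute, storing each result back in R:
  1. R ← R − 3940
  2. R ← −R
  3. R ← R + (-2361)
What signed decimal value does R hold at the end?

Start: R = -2404 = 1011010011100.
R = -2404 − 3940 = -6344; wraps to 1848 = 0011100111000
R = −(1848) = -1848 = 1100011001000
R = -1848 + (-2361) = -4209; wraps to 3983 = 0111110001111

3983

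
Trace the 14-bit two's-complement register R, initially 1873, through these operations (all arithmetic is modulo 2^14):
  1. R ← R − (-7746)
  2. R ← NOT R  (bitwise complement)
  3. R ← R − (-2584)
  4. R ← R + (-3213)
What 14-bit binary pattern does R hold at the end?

01011111110111

Start: R = 1873 = 00011101010001.
R = 1873 − (-7746) = 9619; wraps to -6765 = 10010110010011
R = NOT 10010110010011 = 01101001101100 = 6764
R = 6764 − (-2584) = 9348; wraps to -7036 = 10010010000100
R = -7036 + (-3213) = -10249; wraps to 6135 = 01011111110111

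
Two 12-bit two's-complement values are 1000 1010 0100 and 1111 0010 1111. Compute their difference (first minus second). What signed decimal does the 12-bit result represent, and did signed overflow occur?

1000 1010 0100 → 100010100100 = -1884 (signed)
1111 0010 1111 → 111100101111 = -209 (signed)
Subtract via negate-and-add: invert 111100101111 + 1 = 000011010001 (i.e. 209).
  100010100100
+ 000011010001
= 100101110101
Result 100101110101: MSB = 1 → 2421 − 4096 = -1675.
Addends (after negating the subtrahend) have opposite signs, so signed overflow cannot occur.

-1675; no overflow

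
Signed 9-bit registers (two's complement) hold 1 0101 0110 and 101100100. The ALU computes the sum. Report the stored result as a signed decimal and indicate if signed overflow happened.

186; overflow

1 0101 0110 → 101010110 = -170 (signed)
101100100 = -156 (signed)
  101010110
+ 101100100
= 010111010  (discard carry-out 1)
Result 010111010: MSB = 0 → value 186.
Both addends are negative but the stored result is non-negative: signed overflow. The true value -170 + (-156) = -326 lies outside [-256, 255].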